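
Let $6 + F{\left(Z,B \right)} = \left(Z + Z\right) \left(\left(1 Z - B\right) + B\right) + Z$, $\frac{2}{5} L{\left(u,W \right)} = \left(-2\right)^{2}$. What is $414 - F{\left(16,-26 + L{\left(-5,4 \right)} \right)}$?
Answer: $-108$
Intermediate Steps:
$L{\left(u,W \right)} = 10$ ($L{\left(u,W \right)} = \frac{5 \left(-2\right)^{2}}{2} = \frac{5}{2} \cdot 4 = 10$)
$F{\left(Z,B \right)} = -6 + Z + 2 Z^{2}$ ($F{\left(Z,B \right)} = -6 + \left(\left(Z + Z\right) \left(\left(1 Z - B\right) + B\right) + Z\right) = -6 + \left(2 Z \left(\left(Z - B\right) + B\right) + Z\right) = -6 + \left(2 Z Z + Z\right) = -6 + \left(2 Z^{2} + Z\right) = -6 + \left(Z + 2 Z^{2}\right) = -6 + Z + 2 Z^{2}$)
$414 - F{\left(16,-26 + L{\left(-5,4 \right)} \right)} = 414 - \left(-6 + 16 + 2 \cdot 16^{2}\right) = 414 - \left(-6 + 16 + 2 \cdot 256\right) = 414 - \left(-6 + 16 + 512\right) = 414 - 522 = -108$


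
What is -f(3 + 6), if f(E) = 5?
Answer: -5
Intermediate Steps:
-f(3 + 6) = -1*5 = -5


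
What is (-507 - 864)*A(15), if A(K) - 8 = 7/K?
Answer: -58039/5 ≈ -11608.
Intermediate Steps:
A(K) = 8 + 7/K
(-507 - 864)*A(15) = (-507 - 864)*(8 + 7/15) = -1371*(8 + 7*(1/15)) = -1371*(8 + 7/15) = -1371*127/15 = -58039/5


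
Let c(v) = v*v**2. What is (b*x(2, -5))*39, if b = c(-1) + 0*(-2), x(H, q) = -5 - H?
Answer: 273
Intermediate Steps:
c(v) = v**3
b = -1 (b = (-1)**3 + 0*(-2) = -1 + 0 = -1)
(b*x(2, -5))*39 = -(-5 - 1*2)*39 = -(-5 - 2)*39 = -1*(-7)*39 = 7*39 = 273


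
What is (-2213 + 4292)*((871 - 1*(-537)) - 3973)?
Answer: -5332635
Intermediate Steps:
(-2213 + 4292)*((871 - 1*(-537)) - 3973) = 2079*((871 + 537) - 3973) = 2079*(1408 - 3973) = 2079*(-2565) = -5332635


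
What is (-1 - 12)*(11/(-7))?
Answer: 143/7 ≈ 20.429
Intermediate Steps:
(-1 - 12)*(11/(-7)) = -143*(-1)/7 = -13*(-11/7) = 143/7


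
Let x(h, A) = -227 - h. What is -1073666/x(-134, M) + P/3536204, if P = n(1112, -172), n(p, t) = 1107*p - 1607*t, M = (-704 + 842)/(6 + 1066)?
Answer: 949210547737/82216743 ≈ 11545.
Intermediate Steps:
M = 69/536 (M = 138/1072 = 138*(1/1072) = 69/536 ≈ 0.12873)
n(p, t) = -1607*t + 1107*p
P = 1507388 (P = -1607*(-172) + 1107*1112 = 276404 + 1230984 = 1507388)
-1073666/x(-134, M) + P/3536204 = -1073666/(-227 - 1*(-134)) + 1507388/3536204 = -1073666/(-227 + 134) + 1507388*(1/3536204) = -1073666/(-93) + 376847/884051 = -1073666*(-1/93) + 376847/884051 = 1073666/93 + 376847/884051 = 949210547737/82216743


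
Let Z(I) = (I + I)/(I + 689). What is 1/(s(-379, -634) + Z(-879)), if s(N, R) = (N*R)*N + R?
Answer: -95/8651556781 ≈ -1.0981e-8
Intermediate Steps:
s(N, R) = R + R*N² (s(N, R) = R*N² + R = R + R*N²)
Z(I) = 2*I/(689 + I) (Z(I) = (2*I)/(689 + I) = 2*I/(689 + I))
1/(s(-379, -634) + Z(-879)) = 1/(-634*(1 + (-379)²) + 2*(-879)/(689 - 879)) = 1/(-634*(1 + 143641) + 2*(-879)/(-190)) = 1/(-634*143642 + 2*(-879)*(-1/190)) = 1/(-91069028 + 879/95) = 1/(-8651556781/95) = -95/8651556781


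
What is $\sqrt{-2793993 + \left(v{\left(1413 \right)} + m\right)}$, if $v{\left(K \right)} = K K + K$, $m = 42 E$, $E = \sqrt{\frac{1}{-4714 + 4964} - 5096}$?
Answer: $\frac{\sqrt{-19900275 + 21 i \sqrt{12739990}}}{5} \approx 1.6802 + 892.2 i$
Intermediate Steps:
$E = \frac{i \sqrt{12739990}}{50}$ ($E = \sqrt{\frac{1}{250} - 5096} = \sqrt{- \frac{1273999}{250}} = \frac{i \sqrt{12739990}}{50} \approx 71.386 i$)
$m = \frac{21 i \sqrt{12739990}}{25}$ ($m = 42 \frac{i \sqrt{12739990}}{50} = \frac{21 i \sqrt{12739990}}{25} \approx 2998.2 i$)
$v{\left(K \right)} = K + K^{2}$ ($v{\left(K \right)} = K^{2} + K = K + K^{2}$)
$\sqrt{-2793993 + \left(v{\left(1413 \right)} + m\right)} = \sqrt{-2793993 + \left(1413 \left(1 + 1413\right) + \frac{21 i \sqrt{12739990}}{25}\right)} = \sqrt{-2793993 + \left(1413 \cdot 1414 + \frac{21 i \sqrt{12739990}}{25}\right)} = \sqrt{-2793993 + \left(1997982 + \frac{21 i \sqrt{12739990}}{25}\right)} = \sqrt{-796011 + \frac{21 i \sqrt{12739990}}{25}}$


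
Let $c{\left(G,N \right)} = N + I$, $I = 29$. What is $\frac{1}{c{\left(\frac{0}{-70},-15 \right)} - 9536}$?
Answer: $- \frac{1}{9522} \approx -0.00010502$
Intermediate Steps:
$c{\left(G,N \right)} = 29 + N$ ($c{\left(G,N \right)} = N + 29 = 29 + N$)
$\frac{1}{c{\left(\frac{0}{-70},-15 \right)} - 9536} = \frac{1}{\left(29 - 15\right) - 9536} = \frac{1}{14 - 9536} = \frac{1}{-9522} = - \frac{1}{9522}$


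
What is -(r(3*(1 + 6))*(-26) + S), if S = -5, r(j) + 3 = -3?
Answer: -151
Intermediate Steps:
r(j) = -6 (r(j) = -3 - 3 = -6)
-(r(3*(1 + 6))*(-26) + S) = -(-6*(-26) - 5) = -(156 - 5) = -1*151 = -151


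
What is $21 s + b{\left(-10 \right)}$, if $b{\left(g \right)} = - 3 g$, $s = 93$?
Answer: $1983$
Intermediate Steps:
$21 s + b{\left(-10 \right)} = 21 \cdot 93 - -30 = 1953 + 30 = 1983$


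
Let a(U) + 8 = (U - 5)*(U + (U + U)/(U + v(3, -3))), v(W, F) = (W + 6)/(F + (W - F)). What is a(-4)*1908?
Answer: -83952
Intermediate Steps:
v(W, F) = (6 + W)/W
a(U) = -8 + (-5 + U)*(U + 2*U/(3 + U)) (a(U) = -8 + (U - 5)*(U + (U + U)/(U + (6 + 3)/3)) = -8 + (-5 + U)*(U + (2*U)/(U + (1/3)*9)) = -8 + (-5 + U)*(U + (2*U)/(U + 3)) = -8 + (-5 + U)*(U + (2*U)/(3 + U)) = -8 + (-5 + U)*(U + 2*U/(3 + U)))
a(-4)*1908 = ((-24 + (-4)**3 - 33*(-4))/(3 - 4))*1908 = ((-24 - 64 + 132)/(-1))*1908 = -1*44*1908 = -44*1908 = -83952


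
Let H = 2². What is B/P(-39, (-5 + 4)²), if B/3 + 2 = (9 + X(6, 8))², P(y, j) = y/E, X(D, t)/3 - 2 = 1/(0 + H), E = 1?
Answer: -3937/208 ≈ -18.928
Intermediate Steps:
H = 4
X(D, t) = 27/4 (X(D, t) = 6 + 3/(0 + 4) = 6 + 3/4 = 6 + 3*(¼) = 6 + ¾ = 27/4)
P(y, j) = y (P(y, j) = y/1 = y*1 = y)
B = 11811/16 (B = -6 + 3*(9 + 27/4)² = -6 + 3*(63/4)² = -6 + 3*(3969/16) = -6 + 11907/16 = 11811/16 ≈ 738.19)
B/P(-39, (-5 + 4)²) = (11811/16)/(-39) = (11811/16)*(-1/39) = -3937/208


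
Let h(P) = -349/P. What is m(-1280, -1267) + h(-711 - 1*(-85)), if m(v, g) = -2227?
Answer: -1393753/626 ≈ -2226.4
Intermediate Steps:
m(-1280, -1267) + h(-711 - 1*(-85)) = -2227 - 349/(-711 - 1*(-85)) = -2227 - 349/(-711 + 85) = -2227 - 349/(-626) = -2227 - 349*(-1/626) = -2227 + 349/626 = -1393753/626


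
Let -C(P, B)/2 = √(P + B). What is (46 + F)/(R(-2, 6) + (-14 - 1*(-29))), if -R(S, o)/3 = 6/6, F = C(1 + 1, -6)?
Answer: 23/6 - I/3 ≈ 3.8333 - 0.33333*I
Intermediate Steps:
C(P, B) = -2*√(B + P) (C(P, B) = -2*√(P + B) = -2*√(B + P))
F = -4*I (F = -2*√(-6 + (1 + 1)) = -2*√(-6 + 2) = -4*I ≈ -4.0*I)
R(S, o) = -3 (R(S, o) = -18/6 = -3*1 = -3)
(46 + F)/(R(-2, 6) + (-14 - 1*(-29))) = (46 - 4*I)/(-3 + (-14 - 1*(-29))) = (46 - 4*I)/(-3 + (-14 + 29)) = (46 - 4*I)/(-3 + 15) = (46 - 4*I)/12 = 23/6 - I/3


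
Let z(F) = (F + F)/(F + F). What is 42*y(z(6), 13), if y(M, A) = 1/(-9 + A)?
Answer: 21/2 ≈ 10.500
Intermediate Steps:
z(F) = 1 (z(F) = (2*F)/((2*F)) = (2*F)*(1/(2*F)) = 1)
42*y(z(6), 13) = 42/(-9 + 13) = 42/4 = 42*(1/4) = 21/2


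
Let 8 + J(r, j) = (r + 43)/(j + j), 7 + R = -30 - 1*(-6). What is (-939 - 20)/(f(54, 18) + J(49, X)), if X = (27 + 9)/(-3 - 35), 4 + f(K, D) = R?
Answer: 8631/824 ≈ 10.475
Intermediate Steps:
R = -31 (R = -7 + (-30 - 1*(-6)) = -7 + (-30 + 6) = -7 - 24 = -31)
f(K, D) = -35 (f(K, D) = -4 - 31 = -35)
X = -18/19 (X = 36/(-38) = 36*(-1/38) = -18/19 ≈ -0.94737)
J(r, j) = -8 + (43 + r)/(2*j) (J(r, j) = -8 + (r + 43)/(j + j) = -8 + (43 + r)/((2*j)) = -8 + (43 + r)*(1/(2*j)) = -8 + (43 + r)/(2*j))
(-939 - 20)/(f(54, 18) + J(49, X)) = (-939 - 20)/(-35 + (43 + 49 - 16*(-18/19))/(2*(-18/19))) = -959/(-35 + (½)*(-19/18)*(43 + 49 + 288/19)) = -959/(-35 + (½)*(-19/18)*(2036/19)) = -959/(-35 - 509/9) = -959/(-824/9) = -959*(-9/824) = 8631/824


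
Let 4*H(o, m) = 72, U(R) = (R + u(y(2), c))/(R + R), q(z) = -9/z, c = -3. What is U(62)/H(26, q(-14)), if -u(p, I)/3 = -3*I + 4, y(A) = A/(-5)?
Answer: 23/2232 ≈ 0.010305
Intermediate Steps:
y(A) = -A/5 (y(A) = A*(-⅕) = -A/5)
u(p, I) = -12 + 9*I (u(p, I) = -3*(-3*I + 4) = -3*(4 - 3*I) = -12 + 9*I)
U(R) = (-39 + R)/(2*R) (U(R) = (R + (-12 + 9*(-3)))/(R + R) = (R + (-12 - 27))/((2*R)) = (R - 39)*(1/(2*R)) = (-39 + R)*(1/(2*R)) = (-39 + R)/(2*R))
H(o, m) = 18 (H(o, m) = (¼)*72 = 18)
U(62)/H(26, q(-14)) = ((½)*(-39 + 62)/62)/18 = ((½)*(1/62)*23)*(1/18) = (23/124)*(1/18) = 23/2232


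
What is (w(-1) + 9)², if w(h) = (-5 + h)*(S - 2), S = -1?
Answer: 729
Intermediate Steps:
w(h) = 15 - 3*h (w(h) = (-5 + h)*(-1 - 2) = (-5 + h)*(-3) = 15 - 3*h)
(w(-1) + 9)² = ((15 - 3*(-1)) + 9)² = ((15 + 3) + 9)² = (18 + 9)² = 27² = 729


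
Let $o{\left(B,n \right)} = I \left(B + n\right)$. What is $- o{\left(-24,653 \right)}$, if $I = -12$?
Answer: $7548$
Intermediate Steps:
$o{\left(B,n \right)} = - 12 B - 12 n$ ($o{\left(B,n \right)} = - 12 \left(B + n\right) = - 12 B - 12 n$)
$- o{\left(-24,653 \right)} = - (\left(-12\right) \left(-24\right) - 7836) = - (288 - 7836) = \left(-1\right) \left(-7548\right) = 7548$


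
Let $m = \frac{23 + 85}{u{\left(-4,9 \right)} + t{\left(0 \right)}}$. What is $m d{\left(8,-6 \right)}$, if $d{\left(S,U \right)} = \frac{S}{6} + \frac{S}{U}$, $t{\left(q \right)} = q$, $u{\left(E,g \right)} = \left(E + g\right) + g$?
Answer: $0$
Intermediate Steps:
$u{\left(E,g \right)} = E + 2 g$
$d{\left(S,U \right)} = \frac{S}{6} + \frac{S}{U}$ ($d{\left(S,U \right)} = S \frac{1}{6} + \frac{S}{U} = \frac{S}{6} + \frac{S}{U}$)
$m = \frac{54}{7}$ ($m = \frac{23 + 85}{\left(-4 + 2 \cdot 9\right) + 0} = \frac{108}{\left(-4 + 18\right) + 0} = \frac{108}{14 + 0} = \frac{108}{14} = 108 \cdot \frac{1}{14} = \frac{54}{7} \approx 7.7143$)
$m d{\left(8,-6 \right)} = \frac{54 \left(\frac{1}{6} \cdot 8 + \frac{8}{-6}\right)}{7} = \frac{54 \left(\frac{4}{3} + 8 \left(- \frac{1}{6}\right)\right)}{7} = \frac{54 \left(\frac{4}{3} - \frac{4}{3}\right)}{7} = \frac{54}{7} \cdot 0 = 0$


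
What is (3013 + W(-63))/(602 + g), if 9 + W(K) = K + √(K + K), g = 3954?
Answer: 173/268 + 3*I*√14/4556 ≈ 0.64552 + 0.0024638*I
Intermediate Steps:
W(K) = -9 + K + √2*√K (W(K) = -9 + (K + √(K + K)) = -9 + (K + √(2*K)) = -9 + (K + √2*√K) = -9 + K + √2*√K)
(3013 + W(-63))/(602 + g) = (3013 + (-9 - 63 + √2*√(-63)))/(602 + 3954) = (3013 + (-9 - 63 + √2*(3*I*√7)))/4556 = (3013 + (-9 - 63 + 3*I*√14))*(1/4556) = (3013 + (-72 + 3*I*√14))*(1/4556) = (2941 + 3*I*√14)*(1/4556) = 173/268 + 3*I*√14/4556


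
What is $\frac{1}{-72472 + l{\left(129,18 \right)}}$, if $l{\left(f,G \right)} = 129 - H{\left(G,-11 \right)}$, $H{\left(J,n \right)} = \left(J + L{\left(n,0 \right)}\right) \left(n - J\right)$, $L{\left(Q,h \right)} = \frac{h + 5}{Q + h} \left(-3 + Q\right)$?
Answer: $- \frac{11}{788001} \approx -1.3959 \cdot 10^{-5}$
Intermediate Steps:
$L{\left(Q,h \right)} = \frac{\left(-3 + Q\right) \left(5 + h\right)}{Q + h}$ ($L{\left(Q,h \right)} = \frac{5 + h}{Q + h} \left(-3 + Q\right) = \frac{\left(-3 + Q\right) \left(5 + h\right)}{Q + h}$)
$H{\left(J,n \right)} = \left(J + \frac{-15 + 5 n}{n}\right) \left(n - J\right)$ ($H{\left(J,n \right)} = \left(J + \frac{-15 - 0 + 5 n + n 0}{n + 0}\right) \left(n - J\right) = \left(J + \frac{-15 + 0 + 5 n + 0}{n}\right) \left(n - J\right) = \left(J + \frac{-15 + 5 n}{n}\right) \left(n - J\right)$)
$l{\left(f,G \right)} = 199 + G^{2} + \frac{191 G}{11}$ ($l{\left(f,G \right)} = 129 - \left(-15 - G^{2} - 5 G + 5 \left(-11\right) + G \left(-11\right) + \frac{15 G}{-11}\right) = 129 - \left(-15 - G^{2} - 5 G - 55 - 11 G + 15 G \left(- \frac{1}{11}\right)\right) = 129 - \left(-15 - G^{2} - 5 G - 55 - 11 G - \frac{15 G}{11}\right) = 129 - \left(-70 - G^{2} - \frac{191 G}{11}\right) = 129 + \left(70 + G^{2} + \frac{191 G}{11}\right) = 199 + G^{2} + \frac{191 G}{11}$)
$\frac{1}{-72472 + l{\left(129,18 \right)}} = \frac{1}{-72472 + \left(199 + 18^{2} + \frac{191}{11} \cdot 18\right)} = \frac{1}{-72472 + \left(199 + 324 + \frac{3438}{11}\right)} = \frac{1}{-72472 + \frac{9191}{11}} = \frac{1}{- \frac{788001}{11}} = - \frac{11}{788001}$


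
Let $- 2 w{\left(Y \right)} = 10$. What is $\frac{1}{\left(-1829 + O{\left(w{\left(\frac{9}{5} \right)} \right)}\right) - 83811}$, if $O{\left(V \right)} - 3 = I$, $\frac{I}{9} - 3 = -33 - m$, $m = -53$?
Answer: $- \frac{1}{85430} \approx -1.1705 \cdot 10^{-5}$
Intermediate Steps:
$w{\left(Y \right)} = -5$ ($w{\left(Y \right)} = \left(- \frac{1}{2}\right) 10 = -5$)
$I = 207$ ($I = 27 + 9 \left(-33 - -53\right) = 27 + 9 \left(-33 + 53\right) = 27 + 9 \cdot 20 = 27 + 180 = 207$)
$O{\left(V \right)} = 210$ ($O{\left(V \right)} = 3 + 207 = 210$)
$\frac{1}{\left(-1829 + O{\left(w{\left(\frac{9}{5} \right)} \right)}\right) - 83811} = \frac{1}{\left(-1829 + 210\right) - 83811} = \frac{1}{-1619 - 83811} = \frac{1}{-85430} = - \frac{1}{85430}$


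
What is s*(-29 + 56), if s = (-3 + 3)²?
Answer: 0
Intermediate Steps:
s = 0 (s = 0² = 0)
s*(-29 + 56) = 0*(-29 + 56) = 0*27 = 0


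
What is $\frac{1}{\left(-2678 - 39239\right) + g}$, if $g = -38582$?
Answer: $- \frac{1}{80499} \approx -1.2423 \cdot 10^{-5}$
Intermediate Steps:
$\frac{1}{\left(-2678 - 39239\right) + g} = \frac{1}{\left(-2678 - 39239\right) - 38582} = \frac{1}{-41917 - 38582} = \frac{1}{-80499} = - \frac{1}{80499}$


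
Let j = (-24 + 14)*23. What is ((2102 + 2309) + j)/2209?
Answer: 4181/2209 ≈ 1.8927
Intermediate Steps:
j = -230 (j = -10*23 = -230)
((2102 + 2309) + j)/2209 = ((2102 + 2309) - 230)/2209 = (4411 - 230)*(1/2209) = 4181*(1/2209) = 4181/2209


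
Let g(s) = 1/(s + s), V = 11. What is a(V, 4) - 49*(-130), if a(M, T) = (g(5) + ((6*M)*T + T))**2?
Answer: 7824761/100 ≈ 78248.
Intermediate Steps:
g(s) = 1/(2*s)
a(M, T) = (1/10 + T + 6*M*T)**2 (a(M, T) = ((1/2)/5 + ((6*M)*T + T))**2 = ((1/2)*(1/5) + (6*M*T + T))**2 = (1/10 + (T + 6*M*T))**2 = (1/10 + T + 6*M*T)**2)
a(V, 4) - 49*(-130) = (1 + 10*4 + 60*11*4)**2/100 - 49*(-130) = (1 + 40 + 2640)**2/100 + 6370 = (1/100)*2681**2 + 6370 = (1/100)*7187761 + 6370 = 7187761/100 + 6370 = 7824761/100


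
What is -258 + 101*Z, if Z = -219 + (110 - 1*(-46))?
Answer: -6621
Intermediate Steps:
Z = -63 (Z = -219 + (110 + 46) = -219 + 156 = -63)
-258 + 101*Z = -258 + 101*(-63) = -258 - 6363 = -6621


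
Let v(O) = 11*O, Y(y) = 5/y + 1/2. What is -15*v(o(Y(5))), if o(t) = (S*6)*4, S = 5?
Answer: -19800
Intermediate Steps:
Y(y) = ½ + 5/y (Y(y) = 5/y + 1*(½) = 5/y + ½ = ½ + 5/y)
o(t) = 120 (o(t) = (5*6)*4 = 30*4 = 120)
-15*v(o(Y(5))) = -165*120 = -15*1320 = -19800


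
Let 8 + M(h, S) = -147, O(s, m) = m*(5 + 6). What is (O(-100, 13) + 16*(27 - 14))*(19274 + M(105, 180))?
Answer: 6710769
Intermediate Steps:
O(s, m) = 11*m (O(s, m) = m*11 = 11*m)
M(h, S) = -155 (M(h, S) = -8 - 147 = -155)
(O(-100, 13) + 16*(27 - 14))*(19274 + M(105, 180)) = (11*13 + 16*(27 - 14))*(19274 - 155) = (143 + 16*13)*19119 = (143 + 208)*19119 = 351*19119 = 6710769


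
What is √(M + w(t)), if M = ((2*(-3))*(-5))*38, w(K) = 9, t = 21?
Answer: √1149 ≈ 33.897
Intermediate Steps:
M = 1140 (M = -6*(-5)*38 = 30*38 = 1140)
√(M + w(t)) = √(1140 + 9) = √1149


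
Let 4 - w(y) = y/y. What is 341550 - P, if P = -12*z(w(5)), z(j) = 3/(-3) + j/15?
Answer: 1707702/5 ≈ 3.4154e+5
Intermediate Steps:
w(y) = 3 (w(y) = 4 - y/y = 4 - 1*1 = 4 - 1 = 3)
z(j) = -1 + j/15 (z(j) = 3*(-1/3) + j*(1/15) = -1 + j/15)
P = 48/5 (P = -12*(-1 + (1/15)*3) = -12*(-1 + 1/5) = -12*(-4/5) = 48/5 ≈ 9.6000)
341550 - P = 341550 - 1*48/5 = 341550 - 48/5 = 1707702/5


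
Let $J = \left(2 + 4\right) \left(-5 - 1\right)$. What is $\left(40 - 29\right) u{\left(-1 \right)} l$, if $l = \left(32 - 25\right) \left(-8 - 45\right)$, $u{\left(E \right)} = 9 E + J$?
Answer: $183645$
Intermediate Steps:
$J = -36$ ($J = 6 \left(-6\right) = -36$)
$u{\left(E \right)} = -36 + 9 E$ ($u{\left(E \right)} = 9 E - 36 = -36 + 9 E$)
$l = -371$ ($l = 7 \left(-53\right) = -371$)
$\left(40 - 29\right) u{\left(-1 \right)} l = \left(40 - 29\right) \left(-36 + 9 \left(-1\right)\right) \left(-371\right) = 11 \left(-36 - 9\right) \left(-371\right) = 11 \left(-45\right) \left(-371\right) = \left(-495\right) \left(-371\right) = 183645$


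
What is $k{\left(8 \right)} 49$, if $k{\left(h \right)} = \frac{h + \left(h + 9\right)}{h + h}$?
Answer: $\frac{1225}{16} \approx 76.563$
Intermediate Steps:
$k{\left(h \right)} = \frac{9 + 2 h}{2 h}$ ($k{\left(h \right)} = \frac{h + \left(9 + h\right)}{2 h} = \left(9 + 2 h\right) \frac{1}{2 h} = \frac{9 + 2 h}{2 h}$)
$k{\left(8 \right)} 49 = \frac{\frac{9}{2} + 8}{8} \cdot 49 = \frac{1}{8} \cdot \frac{25}{2} \cdot 49 = \frac{25}{16} \cdot 49 = \frac{1225}{16}$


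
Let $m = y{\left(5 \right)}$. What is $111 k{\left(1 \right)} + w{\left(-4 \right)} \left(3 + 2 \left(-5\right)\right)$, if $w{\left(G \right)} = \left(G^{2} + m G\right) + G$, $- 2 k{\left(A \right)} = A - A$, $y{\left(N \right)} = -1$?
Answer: $-112$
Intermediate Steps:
$m = -1$
$k{\left(A \right)} = 0$ ($k{\left(A \right)} = - \frac{A - A}{2} = \left(- \frac{1}{2}\right) 0 = 0$)
$w{\left(G \right)} = G^{2}$ ($w{\left(G \right)} = \left(G^{2} - G\right) + G = G^{2}$)
$111 k{\left(1 \right)} + w{\left(-4 \right)} \left(3 + 2 \left(-5\right)\right) = 111 \cdot 0 + \left(-4\right)^{2} \left(3 + 2 \left(-5\right)\right) = 0 + 16 \left(3 - 10\right) = 0 + 16 \left(-7\right) = 0 - 112 = -112$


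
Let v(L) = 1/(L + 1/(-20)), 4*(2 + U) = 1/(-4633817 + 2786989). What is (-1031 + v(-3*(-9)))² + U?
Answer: 2281125735717790327/2146169269552 ≈ 1.0629e+6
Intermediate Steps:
U = -14774625/7387312 (U = -2 + 1/(4*(-4633817 + 2786989)) = -2 + (¼)/(-1846828) = -2 + (¼)*(-1/1846828) = -2 - 1/7387312 = -14774625/7387312 ≈ -2.0000)
v(L) = 1/(-1/20 + L) (v(L) = 1/(L - 1/20) = 1/(-1/20 + L))
(-1031 + v(-3*(-9)))² + U = (-1031 + 20/(-1 + 20*(-3*(-9))))² - 14774625/7387312 = (-1031 + 20/(-1 + 20*27))² - 14774625/7387312 = (-1031 + 20/(-1 + 540))² - 14774625/7387312 = (-1031 + 20/539)² - 14774625/7387312 = (-555689/539)² - 14774625/7387312 = 308790264721/290521 - 14774625/7387312 = 2281125735717790327/2146169269552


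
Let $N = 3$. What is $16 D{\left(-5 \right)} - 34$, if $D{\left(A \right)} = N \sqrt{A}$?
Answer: $-34 + 48 i \sqrt{5} \approx -34.0 + 107.33 i$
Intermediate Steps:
$D{\left(A \right)} = 3 \sqrt{A}$
$16 D{\left(-5 \right)} - 34 = 16 \cdot 3 \sqrt{-5} - 34 = 16 \cdot 3 i \sqrt{5} - 34 = 48 i \sqrt{5} - 34 = -34 + 48 i \sqrt{5}$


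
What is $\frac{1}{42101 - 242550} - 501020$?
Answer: $- \frac{100428957981}{200449} \approx -5.0102 \cdot 10^{5}$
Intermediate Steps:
$\frac{1}{42101 - 242550} - 501020 = \frac{1}{-200449} - 501020 = - \frac{1}{200449} - 501020 = - \frac{100428957981}{200449}$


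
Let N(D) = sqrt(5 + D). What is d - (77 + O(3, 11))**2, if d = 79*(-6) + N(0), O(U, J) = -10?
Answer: -4963 + sqrt(5) ≈ -4960.8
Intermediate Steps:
d = -474 + sqrt(5) (d = 79*(-6) + sqrt(5 + 0) = -474 + sqrt(5) ≈ -471.76)
d - (77 + O(3, 11))**2 = (-474 + sqrt(5)) - (77 - 10)**2 = (-474 + sqrt(5)) - 1*67**2 = (-474 + sqrt(5)) - 1*4489 = (-474 + sqrt(5)) - 4489 = -4963 + sqrt(5)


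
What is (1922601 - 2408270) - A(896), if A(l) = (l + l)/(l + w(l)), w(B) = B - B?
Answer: -485671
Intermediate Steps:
w(B) = 0
A(l) = 2 (A(l) = (l + l)/(l + 0) = (2*l)/l = 2)
(1922601 - 2408270) - A(896) = (1922601 - 2408270) - 1*2 = -485669 - 2 = -485671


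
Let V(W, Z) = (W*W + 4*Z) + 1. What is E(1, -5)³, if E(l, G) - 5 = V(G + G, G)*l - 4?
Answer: 551368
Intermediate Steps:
V(W, Z) = 1 + W² + 4*Z (V(W, Z) = (W² + 4*Z) + 1 = 1 + W² + 4*Z)
E(l, G) = 1 + l*(1 + 4*G + 4*G²) (E(l, G) = 5 + ((1 + (G + G)² + 4*G)*l - 4) = 5 + ((1 + (2*G)² + 4*G)*l - 4) = 5 + ((1 + 4*G² + 4*G)*l - 4) = 5 + ((1 + 4*G + 4*G²)*l - 4) = 5 + (l*(1 + 4*G + 4*G²) - 4) = 5 + (-4 + l*(1 + 4*G + 4*G²)) = 1 + l*(1 + 4*G + 4*G²))
E(1, -5)³ = (1 + 1*(1 + 4*(-5) + 4*(-5)²))³ = (1 + 1*(1 - 20 + 4*25))³ = (1 + 1*(1 - 20 + 100))³ = (1 + 1*81)³ = (1 + 81)³ = 82³ = 551368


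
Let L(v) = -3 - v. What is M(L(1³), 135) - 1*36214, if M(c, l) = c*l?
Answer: -36754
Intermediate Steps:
M(L(1³), 135) - 1*36214 = (-3 - 1*1³)*135 - 1*36214 = (-3 - 1*1)*135 - 36214 = (-3 - 1)*135 - 36214 = -4*135 - 36214 = -540 - 36214 = -36754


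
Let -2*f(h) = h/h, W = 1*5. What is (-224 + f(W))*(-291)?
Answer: 130659/2 ≈ 65330.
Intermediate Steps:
W = 5
f(h) = -½ (f(h) = -h/(2*h) = -½*1 = -½)
(-224 + f(W))*(-291) = (-224 - ½)*(-291) = -449/2*(-291) = 130659/2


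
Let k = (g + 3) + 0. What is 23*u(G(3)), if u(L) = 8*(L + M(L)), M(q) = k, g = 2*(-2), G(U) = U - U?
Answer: -184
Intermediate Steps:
G(U) = 0
g = -4
k = -1 (k = (-4 + 3) + 0 = -1 + 0 = -1)
M(q) = -1
u(L) = -8 + 8*L (u(L) = 8*(L - 1) = 8*(-1 + L) = -8 + 8*L)
23*u(G(3)) = 23*(-8 + 8*0) = 23*(-8 + 0) = 23*(-8) = -184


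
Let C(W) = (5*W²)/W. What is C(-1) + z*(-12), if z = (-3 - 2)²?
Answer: -305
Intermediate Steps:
z = 25 (z = (-5)² = 25)
C(W) = 5*W
C(-1) + z*(-12) = 5*(-1) + 25*(-12) = -5 - 300 = -305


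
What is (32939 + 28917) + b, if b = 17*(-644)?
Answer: 50908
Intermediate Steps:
b = -10948
(32939 + 28917) + b = (32939 + 28917) - 10948 = 61856 - 10948 = 50908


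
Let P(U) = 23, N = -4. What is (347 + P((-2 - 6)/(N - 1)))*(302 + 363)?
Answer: 246050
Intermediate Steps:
(347 + P((-2 - 6)/(N - 1)))*(302 + 363) = (347 + 23)*(302 + 363) = 370*665 = 246050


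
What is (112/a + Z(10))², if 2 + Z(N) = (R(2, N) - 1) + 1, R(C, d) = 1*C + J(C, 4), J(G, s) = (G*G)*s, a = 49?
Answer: 16384/49 ≈ 334.37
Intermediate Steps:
J(G, s) = s*G² (J(G, s) = G²*s = s*G²)
R(C, d) = C + 4*C² (R(C, d) = 1*C + 4*C² = C + 4*C²)
Z(N) = 16 (Z(N) = -2 + ((2*(1 + 4*2) - 1) + 1) = -2 + ((2*(1 + 8) - 1) + 1) = -2 + ((2*9 - 1) + 1) = -2 + ((18 - 1) + 1) = -2 + (17 + 1) = -2 + 18 = 16)
(112/a + Z(10))² = (112/49 + 16)² = (112*(1/49) + 16)² = (16/7 + 16)² = (128/7)² = 16384/49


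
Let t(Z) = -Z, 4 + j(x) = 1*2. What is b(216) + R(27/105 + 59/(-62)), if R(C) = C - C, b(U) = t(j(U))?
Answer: 2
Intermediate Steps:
j(x) = -2 (j(x) = -4 + 1*2 = -4 + 2 = -2)
b(U) = 2 (b(U) = -1*(-2) = 2)
R(C) = 0
b(216) + R(27/105 + 59/(-62)) = 2 + 0 = 2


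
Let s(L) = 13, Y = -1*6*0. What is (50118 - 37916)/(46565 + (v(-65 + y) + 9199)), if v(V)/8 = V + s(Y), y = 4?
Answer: 6101/27690 ≈ 0.22033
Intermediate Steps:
Y = 0 (Y = -6*0 = 0)
v(V) = 104 + 8*V (v(V) = 8*(V + 13) = 8*(13 + V) = 104 + 8*V)
(50118 - 37916)/(46565 + (v(-65 + y) + 9199)) = (50118 - 37916)/(46565 + ((104 + 8*(-65 + 4)) + 9199)) = 12202/(46565 + ((104 + 8*(-61)) + 9199)) = 12202/(46565 + ((104 - 488) + 9199)) = 12202/(46565 + (-384 + 9199)) = 12202/(46565 + 8815) = 12202/55380 = 12202*(1/55380) = 6101/27690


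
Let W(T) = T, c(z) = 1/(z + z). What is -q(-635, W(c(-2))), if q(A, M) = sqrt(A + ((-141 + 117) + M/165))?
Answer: -I*sqrt(71765265)/330 ≈ -25.671*I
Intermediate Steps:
c(z) = 1/(2*z)
q(A, M) = sqrt(-24 + A + M/165) (q(A, M) = sqrt(A + (-24 + M*(1/165))) = sqrt(A + (-24 + M/165)) = sqrt(-24 + A + M/165))
-q(-635, W(c(-2))) = -sqrt(-653400 + 165*((1/2)/(-2)) + 27225*(-635))/165 = -sqrt(-653400 + 165*((1/2)*(-1/2)) - 17287875)/165 = -sqrt(-653400 + 165*(-1/4) - 17287875)/165 = -sqrt(-653400 - 165/4 - 17287875)/165 = -sqrt(-71765265/4)/165 = -I*sqrt(71765265)/2/165 = -I*sqrt(71765265)/330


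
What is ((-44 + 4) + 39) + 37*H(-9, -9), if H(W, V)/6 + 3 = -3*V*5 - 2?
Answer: 28859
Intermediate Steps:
H(W, V) = -30 - 90*V (H(W, V) = -18 + 6*(-3*V*5 - 2) = -18 + 6*(-15*V - 2) = -18 + 6*(-2 - 15*V) = -18 + (-12 - 90*V) = -30 - 90*V)
((-44 + 4) + 39) + 37*H(-9, -9) = ((-44 + 4) + 39) + 37*(-30 - 90*(-9)) = (-40 + 39) + 37*(-30 + 810) = -1 + 37*780 = -1 + 28860 = 28859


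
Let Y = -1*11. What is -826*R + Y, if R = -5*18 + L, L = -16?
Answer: 87545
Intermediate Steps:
R = -106 (R = -5*18 - 16 = -90 - 16 = -106)
Y = -11
-826*R + Y = -826*(-106) - 11 = 87556 - 11 = 87545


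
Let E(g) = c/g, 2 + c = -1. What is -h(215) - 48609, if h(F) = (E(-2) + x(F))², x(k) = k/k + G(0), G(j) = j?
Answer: -194461/4 ≈ -48615.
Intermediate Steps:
c = -3 (c = -2 - 1 = -3)
x(k) = 1 (x(k) = k/k + 0 = 1 + 0 = 1)
E(g) = -3/g
h(F) = 25/4 (h(F) = (-3/(-2) + 1)² = (-3*(-½) + 1)² = (3/2 + 1)² = (5/2)² = 25/4)
-h(215) - 48609 = -1*25/4 - 48609 = -25/4 - 48609 = -194461/4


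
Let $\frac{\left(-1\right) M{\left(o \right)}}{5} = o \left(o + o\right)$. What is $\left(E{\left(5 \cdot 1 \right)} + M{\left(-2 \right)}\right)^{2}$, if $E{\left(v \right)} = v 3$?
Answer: $625$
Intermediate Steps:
$M{\left(o \right)} = - 10 o^{2}$ ($M{\left(o \right)} = - 5 o \left(o + o\right) = - 5 o 2 o = - 5 \cdot 2 o^{2} = - 10 o^{2}$)
$E{\left(v \right)} = 3 v$
$\left(E{\left(5 \cdot 1 \right)} + M{\left(-2 \right)}\right)^{2} = \left(3 \cdot 5 \cdot 1 - 10 \left(-2\right)^{2}\right)^{2} = \left(3 \cdot 5 - 40\right)^{2} = \left(15 - 40\right)^{2} = \left(-25\right)^{2} = 625$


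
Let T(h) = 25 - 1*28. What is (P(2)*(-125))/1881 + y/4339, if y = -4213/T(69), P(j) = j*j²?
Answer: -1697449/8161659 ≈ -0.20798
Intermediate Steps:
T(h) = -3 (T(h) = 25 - 28 = -3)
P(j) = j³
y = 4213/3 (y = -4213/(-3) = -4213*(-⅓) = 4213/3 ≈ 1404.3)
(P(2)*(-125))/1881 + y/4339 = (2³*(-125))/1881 + (4213/3)/4339 = (8*(-125))*(1/1881) + (4213/3)*(1/4339) = -1000*1/1881 + 4213/13017 = -1000/1881 + 4213/13017 = -1697449/8161659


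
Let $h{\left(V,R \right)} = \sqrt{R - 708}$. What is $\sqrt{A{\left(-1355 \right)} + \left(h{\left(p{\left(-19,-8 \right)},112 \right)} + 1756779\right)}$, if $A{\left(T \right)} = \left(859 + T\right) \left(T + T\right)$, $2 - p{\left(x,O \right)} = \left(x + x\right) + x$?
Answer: $\sqrt{3100939 + 2 i \sqrt{149}} \approx 1760.9 + 0.007 i$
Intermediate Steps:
$p{\left(x,O \right)} = 2 - 3 x$ ($p{\left(x,O \right)} = 2 - \left(\left(x + x\right) + x\right) = 2 - \left(2 x + x\right) = 2 - 3 x$)
$h{\left(V,R \right)} = \sqrt{-708 + R}$
$A{\left(T \right)} = 2 T \left(859 + T\right)$ ($A{\left(T \right)} = \left(859 + T\right) 2 T = 2 T \left(859 + T\right)$)
$\sqrt{A{\left(-1355 \right)} + \left(h{\left(p{\left(-19,-8 \right)},112 \right)} + 1756779\right)} = \sqrt{2 \left(-1355\right) \left(859 - 1355\right) + \left(\sqrt{-708 + 112} + 1756779\right)} = \sqrt{2 \left(-1355\right) \left(-496\right) + \left(\sqrt{-596} + 1756779\right)} = \sqrt{1344160 + \left(2 i \sqrt{149} + 1756779\right)} = \sqrt{1344160 + \left(1756779 + 2 i \sqrt{149}\right)} = \sqrt{3100939 + 2 i \sqrt{149}}$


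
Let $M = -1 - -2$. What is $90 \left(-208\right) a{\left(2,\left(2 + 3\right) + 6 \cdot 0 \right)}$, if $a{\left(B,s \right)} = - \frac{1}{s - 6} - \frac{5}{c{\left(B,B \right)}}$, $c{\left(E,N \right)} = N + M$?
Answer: $12480$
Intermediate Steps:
$M = 1$ ($M = -1 + 2 = 1$)
$c{\left(E,N \right)} = 1 + N$ ($c{\left(E,N \right)} = N + 1 = 1 + N$)
$a{\left(B,s \right)} = - \frac{1}{-6 + s} - \frac{5}{1 + B}$ ($a{\left(B,s \right)} = - \frac{1}{s - 6} - \frac{5}{1 + B} = - \frac{1}{-6 + s} - \frac{5}{1 + B}$)
$90 \left(-208\right) a{\left(2,\left(2 + 3\right) + 6 \cdot 0 \right)} = 90 \left(-208\right) \frac{29 - 2 - 5 \left(\left(2 + 3\right) + 6 \cdot 0\right)}{\left(1 + 2\right) \left(-6 + \left(\left(2 + 3\right) + 6 \cdot 0\right)\right)} = - 18720 \frac{29 - 2 - 5 \left(5 + 0\right)}{3 \left(-6 + \left(5 + 0\right)\right)} = - 18720 \frac{29 - 2 - 25}{3 \left(-6 + 5\right)} = - 18720 \frac{29 - 2 - 25}{3 \left(-1\right)} = - 18720 \cdot \frac{1}{3} \left(-1\right) 2 = \left(-18720\right) \left(- \frac{2}{3}\right) = 12480$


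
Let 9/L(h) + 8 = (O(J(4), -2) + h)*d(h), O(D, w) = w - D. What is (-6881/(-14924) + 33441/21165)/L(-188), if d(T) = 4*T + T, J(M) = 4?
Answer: 466524326924/11280945 ≈ 41355.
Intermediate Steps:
d(T) = 5*T
L(h) = 9/(-8 + 5*h*(-6 + h)) (L(h) = 9/(-8 + ((-2 - 1*4) + h)*(5*h)) = 9/(-8 + ((-2 - 4) + h)*(5*h)) = 9/(-8 + (-6 + h)*(5*h)) = 9/(-8 + 5*h*(-6 + h)))
(-6881/(-14924) + 33441/21165)/L(-188) = (-6881/(-14924) + 33441/21165)/((9/(-8 - 30*(-188) + 5*(-188)**2))) = (-6881*(-1/14924) + 33441*(1/21165))/((9/(-8 + 5640 + 5*35344))) = (983/2132 + 11147/7055)/((9/(-8 + 5640 + 176720))) = 30700469/(15041260*((9/182352))) = 30700469/(15041260*((9*(1/182352)))) = 30700469/(15041260*(3/60784)) = (30700469/15041260)*(60784/3) = 466524326924/11280945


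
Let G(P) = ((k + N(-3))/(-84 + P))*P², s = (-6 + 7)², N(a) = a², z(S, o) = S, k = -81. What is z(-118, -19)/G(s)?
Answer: -4897/36 ≈ -136.03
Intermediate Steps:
s = 1 (s = 1² = 1)
G(P) = -72*P²/(-84 + P) (G(P) = ((-81 + (-3)²)/(-84 + P))*P² = ((-81 + 9)/(-84 + P))*P² = (-72/(-84 + P))*P² = -72*P²/(-84 + P))
z(-118, -19)/G(s) = -118/((-72*1²/(-84 + 1))) = -118/((-72*1/(-83))) = -118/((-72*1*(-1/83))) = -118/72/83 = -118*83/72 = -4897/36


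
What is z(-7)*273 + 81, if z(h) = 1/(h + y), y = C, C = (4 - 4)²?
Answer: 42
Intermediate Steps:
C = 0 (C = 0² = 0)
y = 0
z(h) = 1/h (z(h) = 1/(h + 0) = 1/h)
z(-7)*273 + 81 = 273/(-7) + 81 = -⅐*273 + 81 = -39 + 81 = 42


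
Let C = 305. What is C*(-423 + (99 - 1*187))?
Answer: -155855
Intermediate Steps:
C*(-423 + (99 - 1*187)) = 305*(-423 + (99 - 1*187)) = 305*(-423 + (99 - 187)) = 305*(-423 - 88) = 305*(-511) = -155855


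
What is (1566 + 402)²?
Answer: 3873024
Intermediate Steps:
(1566 + 402)² = 1968² = 3873024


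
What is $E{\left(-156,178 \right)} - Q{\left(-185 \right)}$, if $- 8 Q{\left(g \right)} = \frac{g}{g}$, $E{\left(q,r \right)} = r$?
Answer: $\frac{1425}{8} \approx 178.13$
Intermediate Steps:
$Q{\left(g \right)} = - \frac{1}{8}$ ($Q{\left(g \right)} = - \frac{g \frac{1}{g}}{8} = \left(- \frac{1}{8}\right) 1 = - \frac{1}{8}$)
$E{\left(-156,178 \right)} - Q{\left(-185 \right)} = 178 - - \frac{1}{8} = 178 + \frac{1}{8} = \frac{1425}{8}$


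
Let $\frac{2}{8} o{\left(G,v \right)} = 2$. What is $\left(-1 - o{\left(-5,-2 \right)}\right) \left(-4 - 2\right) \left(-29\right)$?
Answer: $-1566$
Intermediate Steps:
$o{\left(G,v \right)} = 8$ ($o{\left(G,v \right)} = 4 \cdot 2 = 8$)
$\left(-1 - o{\left(-5,-2 \right)}\right) \left(-4 - 2\right) \left(-29\right) = \left(-1 - 8\right) \left(-4 - 2\right) \left(-29\right) = \left(-1 + \left(0 - 8\right)\right) \left(-6\right) \left(-29\right) = \left(-1 - 8\right) \left(-6\right) \left(-29\right) = \left(-9\right) \left(-6\right) \left(-29\right) = 54 \left(-29\right) = -1566$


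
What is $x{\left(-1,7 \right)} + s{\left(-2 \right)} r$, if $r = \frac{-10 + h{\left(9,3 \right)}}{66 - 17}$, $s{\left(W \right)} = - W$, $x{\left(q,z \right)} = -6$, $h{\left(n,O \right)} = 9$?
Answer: $- \frac{296}{49} \approx -6.0408$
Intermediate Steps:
$r = - \frac{1}{49}$ ($r = \frac{-10 + 9}{66 - 17} = - \frac{1}{49} \approx -0.020408$)
$x{\left(-1,7 \right)} + s{\left(-2 \right)} r = -6 + \left(-1\right) \left(-2\right) \left(- \frac{1}{49}\right) = -6 + 2 \left(- \frac{1}{49}\right) = -6 - \frac{2}{49} = - \frac{296}{49}$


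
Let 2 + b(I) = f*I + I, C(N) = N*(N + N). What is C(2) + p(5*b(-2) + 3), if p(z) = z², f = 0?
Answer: 297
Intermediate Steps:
C(N) = 2*N² (C(N) = N*(2*N) = 2*N²)
b(I) = -2 + I (b(I) = -2 + (0*I + I) = -2 + (0 + I) = -2 + I)
C(2) + p(5*b(-2) + 3) = 2*2² + (5*(-2 - 2) + 3)² = 2*4 + (5*(-4) + 3)² = 8 + (-20 + 3)² = 8 + (-17)² = 8 + 289 = 297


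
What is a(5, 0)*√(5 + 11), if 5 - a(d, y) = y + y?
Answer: 20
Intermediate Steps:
a(d, y) = 5 - 2*y (a(d, y) = 5 - (y + y) = 5 - 2*y)
a(5, 0)*√(5 + 11) = (5 - 2*0)*√(5 + 11) = (5 + 0)*√16 = 5*4 = 20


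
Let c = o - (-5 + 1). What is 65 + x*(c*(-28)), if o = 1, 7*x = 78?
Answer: -1495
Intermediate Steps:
x = 78/7 (x = (⅐)*78 = 78/7 ≈ 11.143)
c = 5 (c = 1 - (-5 + 1) = 1 - 1*(-4) = 1 + 4 = 5)
65 + x*(c*(-28)) = 65 + 78*(5*(-28))/7 = 65 + (78/7)*(-140) = 65 - 1560 = -1495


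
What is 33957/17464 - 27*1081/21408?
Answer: 9051237/15577888 ≈ 0.58103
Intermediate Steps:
33957/17464 - 27*1081/21408 = 33957*(1/17464) - 29187*1/21408 = 33957/17464 - 9729/7136 = 9051237/15577888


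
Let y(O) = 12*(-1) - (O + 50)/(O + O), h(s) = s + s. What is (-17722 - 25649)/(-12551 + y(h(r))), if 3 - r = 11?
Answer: 231312/66997 ≈ 3.4526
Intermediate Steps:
r = -8 (r = 3 - 1*11 = 3 - 11 = -8)
h(s) = 2*s
y(O) = -12 - (50 + O)/(2*O)
(-17722 - 25649)/(-12551 + y(h(r))) = (-17722 - 25649)/(-12551 + (-25/2 - 25/(2*(-8)))) = -43371/(-12551 + (-25/2 - 25/(-16))) = -43371/(-12551 + (-25/2 - 25*(-1/16))) = -43371/(-12551 + (-25/2 + 25/16)) = -43371/(-12551 - 175/16) = -43371/(-200991/16) = -43371*(-16/200991) = 231312/66997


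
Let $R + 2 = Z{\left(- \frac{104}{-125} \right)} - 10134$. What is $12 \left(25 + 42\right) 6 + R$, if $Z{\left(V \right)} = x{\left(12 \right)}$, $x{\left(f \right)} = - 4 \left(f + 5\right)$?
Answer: $-5380$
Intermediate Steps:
$x{\left(f \right)} = -20 - 4 f$ ($x{\left(f \right)} = - 4 \left(5 + f\right) = -20 - 4 f$)
$Z{\left(V \right)} = -68$ ($Z{\left(V \right)} = -20 - 48 = -68$)
$R = -10204$ ($R = -2 - 10202 = -10204$)
$12 \left(25 + 42\right) 6 + R = 12 \left(25 + 42\right) 6 - 10204 = 12 \cdot 67 \cdot 6 - 10204 = 12 \cdot 402 - 10204 = 4824 - 10204 = -5380$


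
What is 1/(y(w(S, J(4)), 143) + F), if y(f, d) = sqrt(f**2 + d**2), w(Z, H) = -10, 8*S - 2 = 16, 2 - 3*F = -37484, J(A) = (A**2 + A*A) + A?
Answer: 112458/1405015255 - 9*sqrt(20549)/1405015255 ≈ 7.9122e-5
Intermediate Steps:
J(A) = A + 2*A**2 (J(A) = (A**2 + A**2) + A = 2*A**2 + A = A + 2*A**2)
F = 37486/3 (F = 2/3 - 1/3*(-37484) = 2/3 + 37484/3 = 37486/3 ≈ 12495.)
S = 9/4 (S = 1/4 + (1/8)*16 = 1/4 + 2 = 9/4 ≈ 2.2500)
y(f, d) = sqrt(d**2 + f**2)
1/(y(w(S, J(4)), 143) + F) = 1/(sqrt(143**2 + (-10)**2) + 37486/3) = 1/(sqrt(20449 + 100) + 37486/3) = 1/(sqrt(20549) + 37486/3) = 1/(37486/3 + sqrt(20549))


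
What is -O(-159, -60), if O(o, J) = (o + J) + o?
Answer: 378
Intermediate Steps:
O(o, J) = J + 2*o (O(o, J) = (J + o) + o = J + 2*o)
-O(-159, -60) = -(-60 + 2*(-159)) = -(-60 - 318) = -1*(-378) = 378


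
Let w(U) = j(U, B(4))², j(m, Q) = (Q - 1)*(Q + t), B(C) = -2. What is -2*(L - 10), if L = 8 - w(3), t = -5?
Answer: 886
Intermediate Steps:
j(m, Q) = (-1 + Q)*(-5 + Q) (j(m, Q) = (Q - 1)*(Q - 5) = (-1 + Q)*(-5 + Q))
w(U) = 441 (w(U) = (5 + (-2)² - 6*(-2))² = (5 + 4 + 12)² = 21² = 441)
L = -433 (L = 8 - 1*441 = 8 - 441 = -433)
-2*(L - 10) = -2*(-433 - 10) = -2*(-443) = 886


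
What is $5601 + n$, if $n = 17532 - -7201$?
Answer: $30334$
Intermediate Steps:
$n = 24733$ ($n = 17532 + 7201 = 24733$)
$5601 + n = 5601 + 24733 = 30334$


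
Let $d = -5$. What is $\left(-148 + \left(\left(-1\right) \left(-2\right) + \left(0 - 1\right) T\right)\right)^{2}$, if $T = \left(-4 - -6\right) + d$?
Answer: $20449$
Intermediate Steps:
$T = -3$ ($T = \left(-4 - -6\right) - 5 = \left(-4 + \left(-4 + 10\right)\right) - 5 = \left(-4 + 6\right) - 5 = 2 - 5 = -3$)
$\left(-148 + \left(\left(-1\right) \left(-2\right) + \left(0 - 1\right) T\right)\right)^{2} = \left(-148 - \left(-2 - \left(0 - 1\right) \left(-3\right)\right)\right)^{2} = \left(-148 + \left(2 + \left(0 - 1\right) \left(-3\right)\right)\right)^{2} = \left(-148 + \left(2 - -3\right)\right)^{2} = \left(-148 + \left(2 + 3\right)\right)^{2} = \left(-148 + 5\right)^{2} = \left(-143\right)^{2} = 20449$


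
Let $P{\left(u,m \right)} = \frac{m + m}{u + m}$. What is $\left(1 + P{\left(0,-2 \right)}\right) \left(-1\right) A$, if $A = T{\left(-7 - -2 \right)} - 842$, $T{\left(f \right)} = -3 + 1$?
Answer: $2532$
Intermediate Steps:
$T{\left(f \right)} = -2$
$P{\left(u,m \right)} = \frac{2 m}{m + u}$
$A = -844$ ($A = -2 - 842 = -844$)
$\left(1 + P{\left(0,-2 \right)}\right) \left(-1\right) A = \left(1 + 2 \left(-2\right) \frac{1}{-2 + 0}\right) \left(-1\right) \left(-844\right) = \left(1 + 2 \left(-2\right) \frac{1}{-2}\right) \left(-1\right) \left(-844\right) = \left(1 + 2 \left(-2\right) \left(- \frac{1}{2}\right)\right) \left(-1\right) \left(-844\right) = \left(1 + 2\right) \left(-1\right) \left(-844\right) = 3 \left(-1\right) \left(-844\right) = \left(-3\right) \left(-844\right) = 2532$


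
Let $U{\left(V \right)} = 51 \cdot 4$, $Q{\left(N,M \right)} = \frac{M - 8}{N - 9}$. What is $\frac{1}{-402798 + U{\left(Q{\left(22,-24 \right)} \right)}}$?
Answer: $- \frac{1}{402594} \approx -2.4839 \cdot 10^{-6}$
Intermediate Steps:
$Q{\left(N,M \right)} = \frac{-8 + M}{-9 + N}$
$U{\left(V \right)} = 204$
$\frac{1}{-402798 + U{\left(Q{\left(22,-24 \right)} \right)}} = \frac{1}{-402798 + 204} = \frac{1}{-402594} = - \frac{1}{402594}$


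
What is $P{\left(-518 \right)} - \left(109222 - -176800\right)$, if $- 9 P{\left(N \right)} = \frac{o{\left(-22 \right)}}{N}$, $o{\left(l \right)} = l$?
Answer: $- \frac{666717293}{2331} \approx -2.8602 \cdot 10^{5}$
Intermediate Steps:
$P{\left(N \right)} = \frac{22}{9 N}$ ($P{\left(N \right)} = - \frac{\left(-22\right) \frac{1}{N}}{9} = \frac{22}{9 N}$)
$P{\left(-518 \right)} - \left(109222 - -176800\right) = \frac{22}{9 \left(-518\right)} - \left(109222 - -176800\right) = \frac{22}{9} \left(- \frac{1}{518}\right) - \left(109222 + 176800\right) = - \frac{11}{2331} - 286022 = - \frac{666717293}{2331}$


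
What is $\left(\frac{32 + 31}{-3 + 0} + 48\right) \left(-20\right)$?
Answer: $-540$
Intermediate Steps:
$\left(\frac{32 + 31}{-3 + 0} + 48\right) \left(-20\right) = \left(\frac{63}{-3} + 48\right) \left(-20\right) = \left(63 \left(- \frac{1}{3}\right) + 48\right) \left(-20\right) = \left(-21 + 48\right) \left(-20\right) = 27 \left(-20\right) = -540$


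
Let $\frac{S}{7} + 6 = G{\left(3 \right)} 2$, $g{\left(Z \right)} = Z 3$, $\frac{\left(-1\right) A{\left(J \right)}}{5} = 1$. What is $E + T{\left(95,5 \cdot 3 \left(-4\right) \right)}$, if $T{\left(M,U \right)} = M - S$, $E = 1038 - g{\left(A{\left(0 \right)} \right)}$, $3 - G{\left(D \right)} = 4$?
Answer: $1204$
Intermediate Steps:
$A{\left(J \right)} = -5$ ($A{\left(J \right)} = \left(-5\right) 1 = -5$)
$G{\left(D \right)} = -1$ ($G{\left(D \right)} = 3 - 4 = -1$)
$g{\left(Z \right)} = 3 Z$
$E = 1053$ ($E = 1038 - 3 \left(-5\right) = 1038 - -15 = 1038 + 15 = 1053$)
$S = -56$ ($S = -42 + 7 \left(\left(-1\right) 2\right) = -42 + 7 \left(-2\right) = -42 - 14 = -56$)
$T{\left(M,U \right)} = 56 + M$ ($T{\left(M,U \right)} = M - -56 = M + 56 = 56 + M$)
$E + T{\left(95,5 \cdot 3 \left(-4\right) \right)} = 1053 + \left(56 + 95\right) = 1053 + 151 = 1204$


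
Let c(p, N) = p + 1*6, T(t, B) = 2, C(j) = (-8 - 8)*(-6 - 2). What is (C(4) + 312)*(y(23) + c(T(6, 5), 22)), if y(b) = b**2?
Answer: 236280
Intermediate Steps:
C(j) = 128 (C(j) = -16*(-8) = 128)
c(p, N) = 6 + p (c(p, N) = p + 6 = 6 + p)
(C(4) + 312)*(y(23) + c(T(6, 5), 22)) = (128 + 312)*(23**2 + (6 + 2)) = 440*(529 + 8) = 440*537 = 236280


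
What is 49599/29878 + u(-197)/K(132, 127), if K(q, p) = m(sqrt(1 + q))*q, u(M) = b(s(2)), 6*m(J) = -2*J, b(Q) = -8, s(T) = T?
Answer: 49599/29878 + 2*sqrt(133)/1463 ≈ 1.6758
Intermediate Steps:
m(J) = -J/3 (m(J) = (-2*J)/6 = -J/3)
u(M) = -8
K(q, p) = -q*sqrt(1 + q)/3 (K(q, p) = (-sqrt(1 + q)/3)*q = -q*sqrt(1 + q)/3)
49599/29878 + u(-197)/K(132, 127) = 49599/29878 - 8*(-1/(44*sqrt(1 + 132))) = 49599*(1/29878) - 8*(-sqrt(133)/5852) = 49599/29878 - 8*(-sqrt(133)/5852) = 49599/29878 - (-2)*sqrt(133)/1463 = 49599/29878 + 2*sqrt(133)/1463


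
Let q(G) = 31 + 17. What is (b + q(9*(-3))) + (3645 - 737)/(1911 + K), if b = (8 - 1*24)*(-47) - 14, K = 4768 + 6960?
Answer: 10723162/13639 ≈ 786.21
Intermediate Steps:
K = 11728
q(G) = 48
b = 738 (b = (8 - 24)*(-47) - 14 = -16*(-47) - 14 = 752 - 14 = 738)
(b + q(9*(-3))) + (3645 - 737)/(1911 + K) = (738 + 48) + (3645 - 737)/(1911 + 11728) = 786 + 2908/13639 = 10723162/13639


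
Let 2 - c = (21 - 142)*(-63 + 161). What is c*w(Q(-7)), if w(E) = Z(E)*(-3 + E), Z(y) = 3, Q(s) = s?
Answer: -355800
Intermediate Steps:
c = 11860 (c = 2 - (21 - 142)*(-63 + 161) = 2 - (-121)*98 = 2 - 1*(-11858) = 2 + 11858 = 11860)
w(E) = -9 + 3*E (w(E) = 3*(-3 + E) = -9 + 3*E)
c*w(Q(-7)) = 11860*(-9 + 3*(-7)) = 11860*(-9 - 21) = 11860*(-30) = -355800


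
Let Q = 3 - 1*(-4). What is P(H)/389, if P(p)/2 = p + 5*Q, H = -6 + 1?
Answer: 60/389 ≈ 0.15424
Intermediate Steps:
H = -5
Q = 7 (Q = 3 + 4 = 7)
P(p) = 70 + 2*p (P(p) = 2*(p + 5*7) = 2*(p + 35) = 2*(35 + p) = 70 + 2*p)
P(H)/389 = (70 + 2*(-5))/389 = (70 - 10)*(1/389) = 60*(1/389) = 60/389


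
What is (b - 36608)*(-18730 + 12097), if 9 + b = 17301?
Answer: 128123028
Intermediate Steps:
b = 17292 (b = -9 + 17301 = 17292)
(b - 36608)*(-18730 + 12097) = (17292 - 36608)*(-18730 + 12097) = -19316*(-6633) = 128123028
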